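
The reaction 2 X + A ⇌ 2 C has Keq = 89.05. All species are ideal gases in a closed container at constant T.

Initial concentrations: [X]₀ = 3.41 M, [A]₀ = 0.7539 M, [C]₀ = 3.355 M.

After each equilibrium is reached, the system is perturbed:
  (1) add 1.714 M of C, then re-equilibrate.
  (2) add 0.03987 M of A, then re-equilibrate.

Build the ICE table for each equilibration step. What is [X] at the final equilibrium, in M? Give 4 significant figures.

[X]_eq = 2.045 M

Q₀ = 1.284 vs Keq = 89.05 ⇒ Q<K, forward
Step 1:
                   X          A          C
  init          3.41     0.7539      3.355
  Δ           -1.385    -0.6924      1.385
  eq           2.025    0.06151       4.74
  solve Keq expr → x = 0.6924; check Q = 89.05
Then add 1.714 M of C.
Step 2:
                   X          A          C
  init         2.025    0.06151      6.454
  Δ          0.08227    0.04113   -0.08227
  eq           2.107     0.1026      6.372
  solve Keq expr → x = -0.04113; check Q = 89.05
Then add 0.03987 M of A.
Step 3:
                   X          A          C
  init         2.107     0.1425      6.372
  Δ         -0.06266   -0.03133    0.06266
  eq           2.045     0.1112      6.434
  solve Keq expr → x = 0.03133; check Q = 89.05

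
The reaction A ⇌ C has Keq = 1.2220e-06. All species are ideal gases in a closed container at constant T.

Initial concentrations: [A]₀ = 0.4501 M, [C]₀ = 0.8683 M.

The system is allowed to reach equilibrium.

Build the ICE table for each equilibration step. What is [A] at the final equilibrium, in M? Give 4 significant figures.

Q₀ = 1.929 vs Keq = 1.2220e-06 ⇒ Q>K, reverse
Step 1:
                    A           C
  Initial      0.4501      0.8683
  Change       0.8683     -0.8683
  Equil         1.318  1.6111e-06
  solve Keq expr → x = -0.8683; check Q = 1.2220e-06

[A]_eq = 1.318 M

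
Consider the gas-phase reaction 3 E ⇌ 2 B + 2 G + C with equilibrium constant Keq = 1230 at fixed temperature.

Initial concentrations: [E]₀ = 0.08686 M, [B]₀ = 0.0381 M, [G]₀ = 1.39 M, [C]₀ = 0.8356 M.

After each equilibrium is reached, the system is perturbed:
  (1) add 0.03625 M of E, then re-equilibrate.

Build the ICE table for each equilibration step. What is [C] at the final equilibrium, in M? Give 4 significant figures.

[C]_eq = 0.8682 M

Q₀ = 3.576 vs Keq = 1230 ⇒ Q<K, forward
Step 1:
                    E           B           G           C
  init        0.08686      0.0381        1.39      0.8356
  Δ          -0.06561     0.04374     0.04374     0.02187
  eq          0.02125     0.08184       1.434      0.8575
  solve Keq expr → x = 0.02187; check Q = 1230
Then add 0.03625 M of E.
Step 2:
                    E           B           G           C
  init         0.0575     0.08184       1.434      0.8575
  Δ          -0.03231     0.02154     0.02154     0.01077
  eq          0.02519      0.1034       1.455      0.8682
  solve Keq expr → x = 0.01077; check Q = 1230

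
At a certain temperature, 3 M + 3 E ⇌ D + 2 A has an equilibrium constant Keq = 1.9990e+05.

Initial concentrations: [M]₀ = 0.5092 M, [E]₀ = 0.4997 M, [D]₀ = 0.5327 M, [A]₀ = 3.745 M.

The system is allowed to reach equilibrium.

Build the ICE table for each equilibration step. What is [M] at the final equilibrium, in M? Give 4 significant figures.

Q₀ = 453.5 vs Keq = 1.9990e+05 ⇒ Q<K, forward
Step 1:
                    M           E           D           A
  I            0.5092      0.4997      0.5327       3.745
  C           -0.3126     -0.3126      0.1042      0.2084
  E            0.1966      0.1871      0.6369       3.953
  solve Keq expr → x = 0.1042; check Q = 1.9990e+05

[M]_eq = 0.1966 M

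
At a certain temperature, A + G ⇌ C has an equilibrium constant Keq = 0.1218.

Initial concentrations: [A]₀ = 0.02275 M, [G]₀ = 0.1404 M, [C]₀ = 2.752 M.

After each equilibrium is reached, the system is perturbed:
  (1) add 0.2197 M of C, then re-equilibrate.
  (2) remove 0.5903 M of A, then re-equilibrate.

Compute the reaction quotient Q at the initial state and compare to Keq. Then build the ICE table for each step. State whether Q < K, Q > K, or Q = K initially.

Q₀ = 861.6 vs Keq = 0.1218 ⇒ Q>K, reverse
Step 1:
                   A          G          C
  init       0.02275     0.1404      2.752
  Δ            2.147      2.147     -2.147
  eq            2.17      2.288     0.6047
  solve Keq expr → x = -2.147; check Q = 0.1218
Then add 0.2197 M of C.
Step 2:
                   A          G          C
  init          2.17      2.288     0.8244
  Δ           0.1408     0.1408    -0.1408
  eq           2.311      2.429     0.6836
  solve Keq expr → x = -0.1408; check Q = 0.1218
Then remove 0.5903 M of A.
Step 3:
                   A          G          C
  init         1.721      2.429     0.6836
  Δ           0.1149     0.1149    -0.1149
  eq           1.836      2.543     0.5686
  solve Keq expr → x = -0.1149; check Q = 0.1218

Q₀ = 861.6; Q > K (proceeds reverse)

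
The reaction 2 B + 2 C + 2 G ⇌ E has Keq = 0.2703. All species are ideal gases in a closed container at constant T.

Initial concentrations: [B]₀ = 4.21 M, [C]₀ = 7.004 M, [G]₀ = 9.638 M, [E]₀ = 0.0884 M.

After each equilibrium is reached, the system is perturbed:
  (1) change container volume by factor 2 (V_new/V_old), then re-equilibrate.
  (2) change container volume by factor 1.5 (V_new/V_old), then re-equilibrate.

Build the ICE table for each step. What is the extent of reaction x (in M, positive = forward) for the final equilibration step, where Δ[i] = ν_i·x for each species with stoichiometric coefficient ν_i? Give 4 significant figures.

x = -0.1062 M

Q₀ = 1.0945e-06 vs Keq = 0.2703 ⇒ Q<K, forward
Step 1:
                    B           C           G           E
  I              4.21       7.004       9.638      0.0884
  C            -4.042      -4.042      -4.042       2.021
  E            0.1685       2.962       5.596       2.109
  solve Keq expr → x = 2.021; check Q = 0.2703
Then change container volume by factor 2 (V_new/V_old).
Step 2:
                    B           C           G           E
  I           0.08424       1.481       2.798       1.055
  C            0.2622      0.2622      0.2622     -0.1311
  E            0.3464       1.743        3.06      0.9235
  solve Keq expr → x = -0.1311; check Q = 0.2703
Then change container volume by factor 1.5 (V_new/V_old).
Step 3:
                    B           C           G           E
  I            0.2309       1.162        2.04      0.6157
  C            0.2124      0.2124      0.2124     -0.1062
  E            0.4433       1.375       2.253      0.5095
  solve Keq expr → x = -0.1062; check Q = 0.2703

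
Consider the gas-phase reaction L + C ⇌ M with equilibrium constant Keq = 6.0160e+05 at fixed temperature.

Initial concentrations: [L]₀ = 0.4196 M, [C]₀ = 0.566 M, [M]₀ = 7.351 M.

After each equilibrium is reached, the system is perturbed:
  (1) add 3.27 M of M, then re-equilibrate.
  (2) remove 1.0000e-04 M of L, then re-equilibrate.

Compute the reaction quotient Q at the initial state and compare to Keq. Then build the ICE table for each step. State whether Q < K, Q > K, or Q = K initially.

Q₀ = 30.95 vs Keq = 6.0160e+05 ⇒ Q<K, forward
Step 1:
                   L          C          M
  I           0.4196      0.566      7.351
  C          -0.4195    -0.4195     0.4195
  E       8.8174e-05     0.1465      7.771
  solve Keq expr → x = 0.4195; check Q = 6.0160e+05
Then add 3.27 M of M.
Step 2:
                   L          C          M
  I       8.8174e-05     0.1465      11.04
  C       3.7073e-05 3.7073e-05 -3.7073e-05
  E       1.2525e-04     0.1465      11.04
  solve Keq expr → x = -3.7073e-05; check Q = 6.0160e+05
Then remove 1.0000e-04 M of L.
Step 3:
                   L          C          M
  I       2.5247e-05     0.1465      11.04
  C       9.9914e-05 9.9914e-05 -9.9914e-05
  E       1.2516e-04     0.1466      11.04
  solve Keq expr → x = -9.9914e-05; check Q = 6.0160e+05

Q₀ = 30.95; Q < K (proceeds forward)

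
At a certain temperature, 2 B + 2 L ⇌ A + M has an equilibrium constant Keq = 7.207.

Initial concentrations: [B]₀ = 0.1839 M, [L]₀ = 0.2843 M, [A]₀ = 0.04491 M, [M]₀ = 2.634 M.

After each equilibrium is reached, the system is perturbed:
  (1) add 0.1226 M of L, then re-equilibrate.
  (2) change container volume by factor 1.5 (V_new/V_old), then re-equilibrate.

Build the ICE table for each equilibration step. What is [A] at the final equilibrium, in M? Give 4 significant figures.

Q₀ = 43.28 vs Keq = 7.207 ⇒ Q>K, reverse
Step 1:
                  B         L         A         M
  I          0.1839    0.2843   0.04491     2.634
  C           0.054     0.054    -0.027    -0.027
  E          0.2379    0.3383   0.01791     2.607
  solve Keq expr → x = -0.027; check Q = 7.207
Then add 0.1226 M of L.
Step 2:
                  B         L         A         M
  I          0.2379    0.4609   0.01791     2.607
  C         -0.0171   -0.0171  0.008552  0.008552
  E          0.2208    0.4438   0.02646     2.616
  solve Keq expr → x = 0.008552; check Q = 7.207
Then change container volume by factor 1.5 (V_new/V_old).
Step 3:
                  B         L         A         M
  I          0.1472    0.2959   0.01764     1.744
  C         0.01441   0.01441 -0.007204 -0.007204
  E          0.1616    0.3103   0.01044     1.736
  solve Keq expr → x = -0.007204; check Q = 7.207

[A]_eq = 0.01044 M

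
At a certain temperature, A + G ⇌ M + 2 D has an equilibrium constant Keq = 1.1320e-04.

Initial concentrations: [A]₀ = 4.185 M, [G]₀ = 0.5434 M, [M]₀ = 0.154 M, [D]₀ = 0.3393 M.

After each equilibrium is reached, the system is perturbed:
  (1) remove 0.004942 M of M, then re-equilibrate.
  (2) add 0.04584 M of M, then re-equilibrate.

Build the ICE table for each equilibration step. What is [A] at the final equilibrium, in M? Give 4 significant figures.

[A]_eq = 4.318 M

Q₀ = 0.007796 vs Keq = 1.1320e-04 ⇒ Q>K, reverse
Step 1:
                  A         G         M         D
  init        4.185    0.5434     0.154    0.3393
  Δ          0.1205    0.1205   -0.1205    -0.241
  eq          4.306    0.6639   0.03349   0.09829
  solve Keq expr → x = -0.1205; check Q = 1.1320e-04
Then remove 0.004942 M of M.
Step 2:
                  A         G         M         D
  init        4.306    0.6639   0.02855   0.09829
  Δ       -0.002118 -0.002118  0.002118  0.004236
  eq          4.303    0.6618   0.03067    0.1025
  solve Keq expr → x = 0.002118; check Q = 1.1320e-04
Then add 0.04584 M of M.
Step 3:
                  A         G         M         D
  init        4.303    0.6618   0.07651    0.1025
  Δ         0.01469   0.01469  -0.01469  -0.02939
  eq          4.318    0.6765   0.06182   0.07314
  solve Keq expr → x = -0.01469; check Q = 1.1320e-04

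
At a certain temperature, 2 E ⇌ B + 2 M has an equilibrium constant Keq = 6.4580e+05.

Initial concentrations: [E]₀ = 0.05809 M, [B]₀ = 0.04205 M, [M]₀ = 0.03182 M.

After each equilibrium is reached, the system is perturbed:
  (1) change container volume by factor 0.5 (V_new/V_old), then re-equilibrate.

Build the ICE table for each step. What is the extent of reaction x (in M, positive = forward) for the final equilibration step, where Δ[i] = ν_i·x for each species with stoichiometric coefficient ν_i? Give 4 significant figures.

x = -1.2344e-05 M

Q₀ = 0.01262 vs Keq = 6.4580e+05 ⇒ Q<K, forward
Step 1:
                   E          B          M
  Initial    0.05809    0.04205    0.03182
  Change    -0.05806    0.02903    0.05806
  Equil   2.9819e-05    0.07108    0.08988
  solve Keq expr → x = 0.02903; check Q = 6.4580e+05
Then change container volume by factor 0.5 (V_new/V_old).
Step 2:
                   E          B          M
  Initial 5.9637e-05     0.1422     0.1798
  Change  2.4687e-05 -1.2344e-05 -2.4687e-05
  Equil   8.4325e-05     0.1421     0.1797
  solve Keq expr → x = -1.2344e-05; check Q = 6.4580e+05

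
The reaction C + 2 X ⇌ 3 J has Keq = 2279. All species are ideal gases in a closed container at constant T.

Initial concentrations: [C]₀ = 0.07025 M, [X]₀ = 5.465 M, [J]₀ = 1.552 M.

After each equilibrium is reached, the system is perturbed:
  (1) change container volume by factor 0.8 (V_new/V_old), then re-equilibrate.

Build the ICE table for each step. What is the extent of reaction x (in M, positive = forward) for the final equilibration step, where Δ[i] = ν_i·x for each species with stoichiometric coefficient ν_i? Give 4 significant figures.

x = 0 M

Q₀ = 1.782 vs Keq = 2279 ⇒ Q<K, forward
Step 1:
                    C           X           J
  I           0.07025       5.465       1.552
  C          -0.07017     -0.1403      0.2105
  E        8.4733e-05       5.325       1.762
  solve Keq expr → x = 0.07017; check Q = 2279
Then change container volume by factor 0.8 (V_new/V_old).
Step 2:
                    C           X           J
  I        1.0592e-04       6.656       2.203
  C                 0           0           0
  E        1.0592e-04       6.656       2.203
  solve Keq expr → x = 0; check Q = 2279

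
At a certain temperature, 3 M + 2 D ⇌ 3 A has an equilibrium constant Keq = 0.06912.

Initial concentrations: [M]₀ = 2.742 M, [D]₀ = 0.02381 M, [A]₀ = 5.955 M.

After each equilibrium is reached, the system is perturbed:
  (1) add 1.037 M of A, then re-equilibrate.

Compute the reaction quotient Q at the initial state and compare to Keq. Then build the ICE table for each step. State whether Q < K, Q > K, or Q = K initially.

Q₀ = 1.8069e+04 vs Keq = 0.06912 ⇒ Q>K, reverse
Step 1:
                  M         D         A
  I           2.742   0.02381     5.955
  C           2.667     1.778    -2.667
  E           5.409     1.802     3.288
  solve Keq expr → x = -0.8891; check Q = 0.06912
Then add 1.037 M of A.
Step 2:
                  M         D         A
  I           5.409     1.802     4.325
  C          0.4215     0.281   -0.4215
  E           5.831     2.083     3.903
  solve Keq expr → x = -0.1405; check Q = 0.06912

Q₀ = 1.8069e+04; Q > K (proceeds reverse)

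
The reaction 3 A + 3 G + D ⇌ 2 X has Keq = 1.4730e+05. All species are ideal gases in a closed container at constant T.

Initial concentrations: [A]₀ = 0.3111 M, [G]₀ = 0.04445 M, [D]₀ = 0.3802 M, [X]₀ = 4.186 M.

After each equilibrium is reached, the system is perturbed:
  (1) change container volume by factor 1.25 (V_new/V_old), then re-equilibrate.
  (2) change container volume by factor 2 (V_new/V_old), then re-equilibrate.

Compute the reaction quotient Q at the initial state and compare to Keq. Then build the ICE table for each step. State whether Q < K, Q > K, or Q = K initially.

Q₀ = 1.7429e+07; Q > K (proceeds reverse)

Q₀ = 1.7429e+07 vs Keq = 1.4730e+05 ⇒ Q>K, reverse
Step 1:
                    A           G           D           X
  I            0.3111     0.04445      0.3802       4.186
  C              0.11        0.11     0.03668    -0.07336
  E            0.4211      0.1545      0.4169       4.113
  solve Keq expr → x = -0.03668; check Q = 1.4730e+05
Then change container volume by factor 1.25 (V_new/V_old).
Step 2:
                    A           G           D           X
  I            0.3369      0.1236      0.3335        3.29
  C            0.0358      0.0358     0.01193    -0.02386
  E            0.3727      0.1594      0.3454       3.266
  solve Keq expr → x = -0.01193; check Q = 1.4730e+05
Then change container volume by factor 2 (V_new/V_old).
Step 3:
                    A           G           D           X
  I            0.1864      0.0797      0.1727       1.633
  C           0.08307     0.08307     0.02769    -0.05538
  E            0.2694      0.1628      0.2004       1.578
  solve Keq expr → x = -0.02769; check Q = 1.4730e+05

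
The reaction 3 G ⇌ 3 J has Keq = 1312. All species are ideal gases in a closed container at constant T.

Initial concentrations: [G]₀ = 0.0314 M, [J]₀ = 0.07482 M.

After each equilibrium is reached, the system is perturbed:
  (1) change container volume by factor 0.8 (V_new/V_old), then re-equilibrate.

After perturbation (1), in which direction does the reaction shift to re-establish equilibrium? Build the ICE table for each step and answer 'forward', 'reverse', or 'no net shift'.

Q₀ = 13.53 vs Keq = 1312 ⇒ Q<K, forward
Step 1:
                    G           J
  Initial      0.0314     0.07482
  Change     -0.02251     0.02251
  Equil      0.008891     0.09733
  solve Keq expr → x = 0.007503; check Q = 1312
Then change container volume by factor 0.8 (V_new/V_old).
Step 2:
                    G           J
  Initial     0.01111      0.1217
  Change            0           0
  Equil       0.01111      0.1217
  solve Keq expr → x = 0; check Q = 1312

Direction: no net shift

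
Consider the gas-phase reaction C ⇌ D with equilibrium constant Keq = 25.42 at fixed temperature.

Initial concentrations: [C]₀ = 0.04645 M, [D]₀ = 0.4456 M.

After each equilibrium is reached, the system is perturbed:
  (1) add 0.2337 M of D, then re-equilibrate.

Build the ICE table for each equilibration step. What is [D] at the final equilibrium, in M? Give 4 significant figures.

Q₀ = 9.593 vs Keq = 25.42 ⇒ Q<K, forward
Step 1:
                  C         D
  Initial   0.04645    0.4456
  Change   -0.02783   0.02783
  Equil     0.01862    0.4734
  solve Keq expr → x = 0.02783; check Q = 25.42
Then add 0.2337 M of D.
Step 2:
                  C         D
  Initial   0.01862    0.7071
  Change   0.008846 -0.008846
  Equil     0.02747    0.6983
  solve Keq expr → x = -0.008846; check Q = 25.42

[D]_eq = 0.6983 M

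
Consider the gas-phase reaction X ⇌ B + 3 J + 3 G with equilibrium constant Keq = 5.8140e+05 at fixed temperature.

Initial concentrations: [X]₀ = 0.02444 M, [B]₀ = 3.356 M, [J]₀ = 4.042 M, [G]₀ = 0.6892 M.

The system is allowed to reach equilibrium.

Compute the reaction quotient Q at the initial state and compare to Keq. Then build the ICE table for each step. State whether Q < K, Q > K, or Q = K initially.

Q₀ = 2969 vs Keq = 5.8140e+05 ⇒ Q<K, forward
Step 1:
                  X         B         J         G
  Initial   0.02444     3.356     4.042    0.6892
  Change   -0.02426   0.02426   0.07278   0.07278
  Equil   1.7921e-04      3.38     4.115     0.762
  solve Keq expr → x = 0.02426; check Q = 5.8140e+05

Q₀ = 2969; Q < K (proceeds forward)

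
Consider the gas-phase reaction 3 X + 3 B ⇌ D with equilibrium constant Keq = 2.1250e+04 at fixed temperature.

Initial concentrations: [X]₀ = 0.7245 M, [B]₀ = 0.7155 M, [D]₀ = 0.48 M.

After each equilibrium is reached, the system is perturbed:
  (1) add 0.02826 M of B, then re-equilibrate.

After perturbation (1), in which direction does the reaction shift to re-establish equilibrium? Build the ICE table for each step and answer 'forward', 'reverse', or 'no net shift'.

Q₀ = 3.446 vs Keq = 2.1250e+04 ⇒ Q<K, forward
Step 1:
                    X           B           D
  Initial      0.7245      0.7155        0.48
  Change      -0.5426     -0.5426      0.1809
  Equil        0.1819      0.1729      0.6609
  solve Keq expr → x = 0.1809; check Q = 2.1250e+04
Then add 0.02826 M of B.
Step 2:
                    X           B           D
  Initial      0.1819      0.2012      0.6609
  Change     -0.01372    -0.01372    0.004574
  Equil        0.1682      0.1874      0.6654
  solve Keq expr → x = 0.004574; check Q = 2.1250e+04

Direction: forward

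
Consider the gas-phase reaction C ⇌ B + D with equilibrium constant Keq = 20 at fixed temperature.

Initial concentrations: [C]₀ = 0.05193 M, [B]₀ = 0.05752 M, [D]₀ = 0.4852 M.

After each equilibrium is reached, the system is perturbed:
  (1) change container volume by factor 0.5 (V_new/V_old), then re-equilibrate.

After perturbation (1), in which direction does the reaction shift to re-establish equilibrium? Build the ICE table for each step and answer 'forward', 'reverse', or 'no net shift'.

Direction: reverse

Q₀ = 0.5374 vs Keq = 20 ⇒ Q<K, forward
Step 1:
                    C           B           D
  Initial     0.05193     0.05752      0.4852
  Change     -0.04908     0.04908     0.04908
  Equil      0.002848      0.1066      0.5343
  solve Keq expr → x = 0.04908; check Q = 20
Then change container volume by factor 0.5 (V_new/V_old).
Step 2:
                    C           B           D
  Initial    0.005696      0.2132       1.069
  Change     0.005354   -0.005354   -0.005354
  Equil       0.01105      0.2079       1.063
  solve Keq expr → x = -0.005354; check Q = 20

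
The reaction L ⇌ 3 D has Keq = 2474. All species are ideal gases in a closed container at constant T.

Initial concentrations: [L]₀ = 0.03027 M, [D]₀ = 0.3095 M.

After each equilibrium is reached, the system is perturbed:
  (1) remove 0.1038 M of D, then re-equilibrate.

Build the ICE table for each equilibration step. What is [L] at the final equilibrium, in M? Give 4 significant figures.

[L]_eq = 1.0534e-05 M

Q₀ = 0.9794 vs Keq = 2474 ⇒ Q<K, forward
Step 1:
                   L          D
  Initial    0.03027     0.3095
  Change    -0.03024    0.09073
  Equil   2.5914e-05     0.4002
  solve Keq expr → x = 0.03024; check Q = 2474
Then remove 0.1038 M of D.
Step 2:
                   L          D
  Initial 2.5914e-05     0.2964
  Change  -1.5380e-05 4.6141e-05
  Equil   1.0534e-05     0.2965
  solve Keq expr → x = 1.5380e-05; check Q = 2474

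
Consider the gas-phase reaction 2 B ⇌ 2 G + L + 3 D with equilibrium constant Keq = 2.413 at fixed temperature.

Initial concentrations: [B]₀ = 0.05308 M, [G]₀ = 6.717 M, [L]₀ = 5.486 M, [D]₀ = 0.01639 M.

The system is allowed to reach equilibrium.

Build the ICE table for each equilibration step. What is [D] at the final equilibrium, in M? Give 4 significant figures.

Q₀ = 0.3868 vs Keq = 2.413 ⇒ Q<K, forward
Step 1:
                    B           G           L           D
  I           0.05308       6.717       5.486     0.01639
  C         -0.007285    0.007285    0.003643     0.01093
  E           0.04579       6.724        5.49     0.02732
  solve Keq expr → x = 0.003643; check Q = 2.413

[D]_eq = 0.02732 M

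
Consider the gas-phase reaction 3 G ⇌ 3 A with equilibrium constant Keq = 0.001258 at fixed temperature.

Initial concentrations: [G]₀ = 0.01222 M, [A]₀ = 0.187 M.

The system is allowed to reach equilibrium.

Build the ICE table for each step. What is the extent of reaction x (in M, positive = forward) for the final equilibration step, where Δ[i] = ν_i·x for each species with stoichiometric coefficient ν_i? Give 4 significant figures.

Q₀ = 3584 vs Keq = 0.001258 ⇒ Q>K, reverse
Step 1:
                    G           A
  I           0.01222       0.187
  C            0.1676     -0.1676
  E            0.1798     0.01941
  solve Keq expr → x = -0.05586; check Q = 0.001258

x = -0.05586 M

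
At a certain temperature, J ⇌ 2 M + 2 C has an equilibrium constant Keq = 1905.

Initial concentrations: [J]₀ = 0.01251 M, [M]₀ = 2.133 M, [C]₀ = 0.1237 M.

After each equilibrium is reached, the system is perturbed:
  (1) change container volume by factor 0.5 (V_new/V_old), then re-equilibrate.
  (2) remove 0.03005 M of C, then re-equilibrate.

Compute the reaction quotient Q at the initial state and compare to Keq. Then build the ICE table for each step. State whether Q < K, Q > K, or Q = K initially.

Q₀ = 5.565 vs Keq = 1905 ⇒ Q<K, forward
Step 1:
                   J          M          C
  init       0.01251      2.133     0.1237
  Δ         -0.01246    0.02491    0.02491
  eq      5.3986e-05      2.158     0.1486
  solve Keq expr → x = 0.01246; check Q = 1905
Then change container volume by factor 0.5 (V_new/V_old).
Step 2:
                   J          M          C
  init    1.0797e-04      4.316     0.2972
  Δ       7.4655e-04  -0.001493  -0.001493
  eq      8.5453e-04      4.314     0.2957
  solve Keq expr → x = -7.4655e-04; check Q = 1905
Then remove 0.03005 M of C.
Step 3:
                   J          M          C
  init    8.5453e-04      4.314     0.2657
  Δ       -1.6304e-04 3.2608e-04 3.2608e-04
  eq      6.9149e-04      4.315      0.266
  solve Keq expr → x = 1.6304e-04; check Q = 1905

Q₀ = 5.565; Q < K (proceeds forward)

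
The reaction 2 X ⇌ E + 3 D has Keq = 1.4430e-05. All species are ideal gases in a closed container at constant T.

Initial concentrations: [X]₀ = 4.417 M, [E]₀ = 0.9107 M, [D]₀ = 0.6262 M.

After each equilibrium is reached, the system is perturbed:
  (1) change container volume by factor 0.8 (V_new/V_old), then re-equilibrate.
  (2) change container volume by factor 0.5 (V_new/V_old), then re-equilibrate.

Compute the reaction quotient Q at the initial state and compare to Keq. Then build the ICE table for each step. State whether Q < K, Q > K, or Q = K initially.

Q₀ = 0.01146 vs Keq = 1.4430e-05 ⇒ Q>K, reverse
Step 1:
                    X           E           D
  init          4.417      0.9107      0.6262
  Δ            0.3662     -0.1831     -0.5494
  eq            4.783      0.7276     0.07684
  solve Keq expr → x = -0.1831; check Q = 1.4430e-05
Then change container volume by factor 0.8 (V_new/V_old).
Step 2:
                    X           E           D
  init          5.979      0.9095     0.09605
  Δ           0.00871   -0.004355    -0.01306
  eq            5.988      0.9051     0.08299
  solve Keq expr → x = -0.004355; check Q = 1.4430e-05
Then change container volume by factor 0.5 (V_new/V_old).
Step 3:
                    X           E           D
  init          11.98        1.81       0.166
  Δ           0.04053    -0.02026    -0.06079
  eq            12.02        1.79      0.1052
  solve Keq expr → x = -0.02026; check Q = 1.4430e-05

Q₀ = 0.01146; Q > K (proceeds reverse)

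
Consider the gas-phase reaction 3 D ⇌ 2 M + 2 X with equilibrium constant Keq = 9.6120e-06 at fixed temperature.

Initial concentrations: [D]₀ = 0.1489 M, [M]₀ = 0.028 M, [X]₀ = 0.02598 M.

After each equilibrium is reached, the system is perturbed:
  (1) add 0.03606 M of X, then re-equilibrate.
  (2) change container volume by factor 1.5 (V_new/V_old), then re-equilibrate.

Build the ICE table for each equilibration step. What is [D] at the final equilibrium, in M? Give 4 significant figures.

[D]_eq = 0.1202 M

Q₀ = 1.6029e-04 vs Keq = 9.6120e-06 ⇒ Q>K, reverse
Step 1:
                   D          M          X
  Initial     0.1489      0.028    0.02598
  Change     0.01857   -0.01238   -0.01238
  Equil       0.1675    0.01562     0.0136
  solve Keq expr → x = -0.006189; check Q = 9.6120e-06
Then add 0.03606 M of X.
Step 2:
                   D          M          X
  Initial     0.1675    0.01562    0.04966
  Change     0.01442  -0.009616  -0.009616
  Equil       0.1819   0.006006    0.04005
  solve Keq expr → x = -0.004808; check Q = 9.6120e-06
Then change container volume by factor 1.5 (V_new/V_old).
Step 3:
                   D          M          X
  Initial     0.1213   0.004004     0.0267
  Change   -0.001065 7.1002e-04 7.1002e-04
  Equil       0.1202   0.004714    0.02741
  solve Keq expr → x = 3.5501e-04; check Q = 9.6120e-06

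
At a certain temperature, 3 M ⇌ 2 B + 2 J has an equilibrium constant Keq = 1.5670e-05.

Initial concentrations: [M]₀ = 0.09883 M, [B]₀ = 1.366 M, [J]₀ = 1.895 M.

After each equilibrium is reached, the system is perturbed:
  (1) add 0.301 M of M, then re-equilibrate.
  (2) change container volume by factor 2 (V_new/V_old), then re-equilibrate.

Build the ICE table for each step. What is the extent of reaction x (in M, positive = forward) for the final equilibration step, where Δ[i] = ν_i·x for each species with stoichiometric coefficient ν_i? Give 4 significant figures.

x = 0.002505 M

Q₀ = 6942 vs Keq = 1.5670e-05 ⇒ Q>K, reverse
Step 1:
                   M          B          J
  init       0.09883      1.366      1.895
  Δ            2.016     -1.344     -1.344
  eq           2.115    0.02209     0.5511
  solve Keq expr → x = -0.672; check Q = 1.5670e-05
Then add 0.301 M of M.
Step 2:
                   M          B          J
  init         2.416    0.02209     0.5511
  Δ         -0.00682   0.004546   0.004546
  eq           2.409    0.02664     0.5556
  solve Keq expr → x = 0.002273; check Q = 1.5670e-05
Then change container volume by factor 2 (V_new/V_old).
Step 3:
                   M          B          J
  init         1.204    0.01332     0.2778
  Δ        -0.007515    0.00501    0.00501
  eq           1.197    0.01833     0.2828
  solve Keq expr → x = 0.002505; check Q = 1.5670e-05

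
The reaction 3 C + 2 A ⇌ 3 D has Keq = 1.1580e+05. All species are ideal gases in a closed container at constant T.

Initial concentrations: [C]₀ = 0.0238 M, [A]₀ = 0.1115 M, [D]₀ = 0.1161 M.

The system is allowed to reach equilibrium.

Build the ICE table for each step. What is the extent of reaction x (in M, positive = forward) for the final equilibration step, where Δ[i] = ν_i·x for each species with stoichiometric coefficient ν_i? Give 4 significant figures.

x = 0.003964 M

Q₀ = 9337 vs Keq = 1.1580e+05 ⇒ Q<K, forward
Step 1:
                    C           A           D
  I            0.0238      0.1115      0.1161
  C          -0.01189   -0.007929     0.01189
  E           0.01191      0.1036       0.128
  solve Keq expr → x = 0.003964; check Q = 1.1580e+05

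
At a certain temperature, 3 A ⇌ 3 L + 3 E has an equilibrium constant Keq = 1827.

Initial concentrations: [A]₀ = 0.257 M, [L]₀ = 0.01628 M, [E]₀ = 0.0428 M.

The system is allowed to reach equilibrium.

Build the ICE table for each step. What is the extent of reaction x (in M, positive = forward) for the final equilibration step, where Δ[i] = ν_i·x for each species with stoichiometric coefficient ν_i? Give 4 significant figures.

x = 0.08353 M

Q₀ = 1.9929e-08 vs Keq = 1827 ⇒ Q<K, forward
Step 1:
                    A           L           E
  init          0.257     0.01628      0.0428
  Δ           -0.2506      0.2506      0.2506
  eq         0.006405      0.2669      0.2934
  solve Keq expr → x = 0.08353; check Q = 1827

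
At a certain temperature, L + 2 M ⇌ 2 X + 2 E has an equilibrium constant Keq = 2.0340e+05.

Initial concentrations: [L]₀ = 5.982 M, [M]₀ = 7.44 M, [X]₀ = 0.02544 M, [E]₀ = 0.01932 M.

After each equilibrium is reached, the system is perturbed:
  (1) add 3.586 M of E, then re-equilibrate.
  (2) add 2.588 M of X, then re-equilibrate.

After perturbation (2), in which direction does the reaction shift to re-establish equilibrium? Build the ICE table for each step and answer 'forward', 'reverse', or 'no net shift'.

Direction: reverse

Q₀ = 7.2955e-10 vs Keq = 2.0340e+05 ⇒ Q<K, forward
Step 1:
                    L           M           X           E
  init          5.982        7.44     0.02544     0.01932
  Δ             -3.68       -7.36        7.36        7.36
  eq            2.302     0.07966       7.386        7.38
  solve Keq expr → x = 3.68; check Q = 2.0340e+05
Then add 3.586 M of E.
Step 2:
                    L           M           X           E
  init          2.302     0.07966       7.386       10.97
  Δ           0.01862     0.03724    -0.03724    -0.03724
  eq             2.32      0.1169       7.349       10.93
  solve Keq expr → x = -0.01862; check Q = 2.0340e+05
Then add 2.588 M of X.
Step 3:
                    L           M           X           E
  init           2.32      0.1169       9.937       10.93
  Δ           0.01966     0.03932    -0.03932    -0.03932
  eq             2.34      0.1562       9.897       10.89
  solve Keq expr → x = -0.01966; check Q = 2.0340e+05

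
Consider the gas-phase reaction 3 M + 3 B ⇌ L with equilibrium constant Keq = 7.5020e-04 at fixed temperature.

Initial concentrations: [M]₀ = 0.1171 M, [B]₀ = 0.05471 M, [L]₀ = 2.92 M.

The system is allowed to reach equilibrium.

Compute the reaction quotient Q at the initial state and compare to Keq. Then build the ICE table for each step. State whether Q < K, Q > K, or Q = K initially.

Q₀ = 1.1105e+07; Q > K (proceeds reverse)

Q₀ = 1.1105e+07 vs Keq = 7.5020e-04 ⇒ Q>K, reverse
Step 1:
                    M           B           L
  Initial      0.1171     0.05471        2.92
  Change        3.551       3.551      -1.184
  Equil         3.668       3.606       1.736
  solve Keq expr → x = -1.184; check Q = 7.5020e-04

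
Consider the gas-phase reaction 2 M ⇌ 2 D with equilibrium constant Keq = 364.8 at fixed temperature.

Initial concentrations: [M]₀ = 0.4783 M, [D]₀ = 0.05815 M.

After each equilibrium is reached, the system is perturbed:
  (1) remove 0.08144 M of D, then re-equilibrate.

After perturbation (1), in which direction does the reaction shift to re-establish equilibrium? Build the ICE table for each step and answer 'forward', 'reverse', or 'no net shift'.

Direction: forward

Q₀ = 0.01478 vs Keq = 364.8 ⇒ Q<K, forward
Step 1:
                  M         D
  Initial    0.4783   0.05815
  Change    -0.4516    0.4516
  Equil     0.02669    0.5098
  solve Keq expr → x = 0.2258; check Q = 364.8
Then remove 0.08144 M of D.
Step 2:
                  M         D
  Initial   0.02669    0.4283
  Change  -0.004052  0.004052
  Equil     0.02264    0.4324
  solve Keq expr → x = 0.002026; check Q = 364.8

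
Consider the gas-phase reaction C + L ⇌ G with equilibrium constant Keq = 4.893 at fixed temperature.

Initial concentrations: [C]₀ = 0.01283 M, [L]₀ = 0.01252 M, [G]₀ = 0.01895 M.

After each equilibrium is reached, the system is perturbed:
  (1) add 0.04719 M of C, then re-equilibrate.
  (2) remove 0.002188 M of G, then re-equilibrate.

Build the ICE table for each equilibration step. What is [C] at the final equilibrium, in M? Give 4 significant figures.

Q₀ = 118 vs Keq = 4.893 ⇒ Q>K, reverse
Step 1:
                    C           L           G
  Initial     0.01283     0.01252     0.01895
  Change      0.01516     0.01516    -0.01516
  Equil       0.02799     0.02768    0.003791
  solve Keq expr → x = -0.01516; check Q = 4.893
Then add 0.04719 M of C.
Step 2:
                    C           L           G
  Initial     0.07518     0.02768    0.003791
  Change    -0.004312   -0.004312    0.004312
  Equil       0.07087     0.02337    0.008103
  solve Keq expr → x = 0.004312; check Q = 4.893
Then remove 0.002188 M of G.
Step 3:
                    C           L           G
  Initial     0.07087     0.02337    0.005915
  Change    -0.001505   -0.001505    0.001505
  Equil       0.06936     0.02186     0.00742
  solve Keq expr → x = 0.001505; check Q = 4.893

[C]_eq = 0.06936 M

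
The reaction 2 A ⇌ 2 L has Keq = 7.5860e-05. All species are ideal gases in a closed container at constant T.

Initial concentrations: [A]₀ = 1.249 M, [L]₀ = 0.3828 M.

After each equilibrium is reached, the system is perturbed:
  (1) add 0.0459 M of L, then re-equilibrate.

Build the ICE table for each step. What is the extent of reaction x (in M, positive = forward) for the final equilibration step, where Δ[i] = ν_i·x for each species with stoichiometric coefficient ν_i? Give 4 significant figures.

Q₀ = 0.09393 vs Keq = 7.5860e-05 ⇒ Q>K, reverse
Step 1:
                   A          L
  I            1.249     0.3828
  C           0.3687    -0.3687
  E            1.618    0.01409
  solve Keq expr → x = -0.1844; check Q = 7.5860e-05
Then add 0.0459 M of L.
Step 2:
                   A          L
  I            1.618    0.05999
  C           0.0455    -0.0455
  E            1.663    0.01449
  solve Keq expr → x = -0.02275; check Q = 7.5860e-05

x = -0.02275 M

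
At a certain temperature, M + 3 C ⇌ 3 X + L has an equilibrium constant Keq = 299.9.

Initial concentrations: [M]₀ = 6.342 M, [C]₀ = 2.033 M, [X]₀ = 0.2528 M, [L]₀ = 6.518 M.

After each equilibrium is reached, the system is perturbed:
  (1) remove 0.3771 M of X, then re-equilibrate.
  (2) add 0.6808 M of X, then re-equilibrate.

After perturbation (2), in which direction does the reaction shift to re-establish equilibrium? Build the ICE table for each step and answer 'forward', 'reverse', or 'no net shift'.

Q₀ = 0.001976 vs Keq = 299.9 ⇒ Q<K, forward
Step 1:
                  M         C         X         L
  init        6.342     2.033    0.2528     6.518
  Δ         -0.5726    -1.718     1.718    0.5726
  eq          5.769    0.3153      1.97     7.091
  solve Keq expr → x = 0.5726; check Q = 299.9
Then remove 0.3771 M of X.
Step 2:
                  M         C         X         L
  init        5.769    0.3153     1.593     7.091
  Δ         -0.0172  -0.05161   0.05161    0.0172
  eq          5.752    0.2637     1.645     7.108
  solve Keq expr → x = 0.0172; check Q = 299.9
Then add 0.6808 M of X.
Step 3:
                  M         C         X         L
  init        5.752    0.2637     2.326     7.108
  Δ         0.03102   0.09306  -0.09306  -0.03102
  eq          5.783    0.3568     2.233     7.077
  solve Keq expr → x = -0.03102; check Q = 299.9

Direction: reverse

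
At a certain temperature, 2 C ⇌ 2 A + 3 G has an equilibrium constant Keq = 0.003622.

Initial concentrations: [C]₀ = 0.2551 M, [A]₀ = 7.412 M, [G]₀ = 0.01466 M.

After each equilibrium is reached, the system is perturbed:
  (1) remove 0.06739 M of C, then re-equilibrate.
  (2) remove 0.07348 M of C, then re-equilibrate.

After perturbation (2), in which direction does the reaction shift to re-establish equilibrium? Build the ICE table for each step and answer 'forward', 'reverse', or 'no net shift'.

Direction: reverse

Q₀ = 0.00266 vs Keq = 0.003622 ⇒ Q<K, forward
Step 1:
                    C           A           G
  Initial      0.2551       7.412     0.01466
  Change    -0.001029    0.001029    0.001544
  Equil        0.2541       7.413      0.0162
  solve Keq expr → x = 5.1466e-04; check Q = 0.003622
Then remove 0.06739 M of C.
Step 2:
                    C           A           G
  Initial      0.1867       7.413      0.0162
  Change     0.001944   -0.001944   -0.002916
  Equil        0.1886       7.411     0.01329
  solve Keq expr → x = -9.7199e-04; check Q = 0.003622
Then remove 0.07348 M of C.
Step 3:
                    C           A           G
  Initial      0.1151       7.411     0.01329
  Change     0.002394   -0.002394   -0.003592
  Equil        0.1175       7.409    0.009696
  solve Keq expr → x = -0.001197; check Q = 0.003622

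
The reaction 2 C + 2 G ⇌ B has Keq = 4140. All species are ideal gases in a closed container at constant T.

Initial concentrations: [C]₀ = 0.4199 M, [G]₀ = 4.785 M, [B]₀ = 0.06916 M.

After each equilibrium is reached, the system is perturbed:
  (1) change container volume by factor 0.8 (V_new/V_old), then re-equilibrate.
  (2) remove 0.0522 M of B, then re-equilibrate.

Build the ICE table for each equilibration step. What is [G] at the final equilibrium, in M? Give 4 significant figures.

Q₀ = 0.01713 vs Keq = 4140 ⇒ Q<K, forward
Step 1:
                    C           G           B
  Initial      0.4199       4.785     0.06916
  Change       -0.418      -0.418       0.209
  Equil      0.001877       4.367      0.2782
  solve Keq expr → x = 0.209; check Q = 4140
Then change container volume by factor 0.8 (V_new/V_old).
Step 2:
                    C           G           B
  Initial    0.002346       5.459      0.3477
  Change  -6.6642e-04 -6.6642e-04  3.3321e-04
  Equil       0.00168       5.458       0.348
  solve Keq expr → x = 3.3321e-04; check Q = 4140
Then remove 0.0522 M of B.
Step 3:
                    C           G           B
  Initial     0.00168       5.458      0.2958
  Change  -1.3088e-04 -1.3088e-04  6.5440e-05
  Equil      0.001549       5.458      0.2959
  solve Keq expr → x = 6.5440e-05; check Q = 4140

[G]_eq = 5.458 M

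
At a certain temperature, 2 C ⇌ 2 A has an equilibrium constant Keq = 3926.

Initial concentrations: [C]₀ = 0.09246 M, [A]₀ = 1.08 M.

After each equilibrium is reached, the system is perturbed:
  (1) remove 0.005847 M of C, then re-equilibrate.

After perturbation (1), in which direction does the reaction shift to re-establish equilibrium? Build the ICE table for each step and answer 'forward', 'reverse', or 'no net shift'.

Direction: reverse

Q₀ = 136.4 vs Keq = 3926 ⇒ Q<K, forward
Step 1:
                  C         A
  I         0.09246      1.08
  C        -0.07404   0.07404
  E         0.01842     1.154
  solve Keq expr → x = 0.03702; check Q = 3926
Then remove 0.005847 M of C.
Step 2:
                  C         A
  I         0.01257     1.154
  C        0.005755 -0.005755
  E         0.01833     1.148
  solve Keq expr → x = -0.002878; check Q = 3926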